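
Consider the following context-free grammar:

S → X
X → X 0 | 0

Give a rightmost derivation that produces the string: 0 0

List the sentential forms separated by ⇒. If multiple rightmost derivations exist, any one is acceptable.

S ⇒ X ⇒ X 0 ⇒ 0 0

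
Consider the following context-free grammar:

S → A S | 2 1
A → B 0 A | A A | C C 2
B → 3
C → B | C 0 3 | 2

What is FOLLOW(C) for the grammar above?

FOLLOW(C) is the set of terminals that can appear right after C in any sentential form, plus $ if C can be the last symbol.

We compute FOLLOW(C) using the standard algorithm.
FOLLOW(S) starts with {$}.
FIRST(A) = {2, 3}
FIRST(B) = {3}
FIRST(C) = {2, 3}
FIRST(S) = {2, 3}
FOLLOW(A) = {2, 3}
FOLLOW(B) = {0, 2, 3}
FOLLOW(C) = {0, 2, 3}
FOLLOW(S) = {$}
Therefore, FOLLOW(C) = {0, 2, 3}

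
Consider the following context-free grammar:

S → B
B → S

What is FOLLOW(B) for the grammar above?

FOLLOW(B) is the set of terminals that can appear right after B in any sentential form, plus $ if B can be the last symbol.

We compute FOLLOW(B) using the standard algorithm.
FOLLOW(S) starts with {$}.
FIRST(B) = {}
FIRST(S) = {}
FOLLOW(B) = {$}
FOLLOW(S) = {$}
Therefore, FOLLOW(B) = {$}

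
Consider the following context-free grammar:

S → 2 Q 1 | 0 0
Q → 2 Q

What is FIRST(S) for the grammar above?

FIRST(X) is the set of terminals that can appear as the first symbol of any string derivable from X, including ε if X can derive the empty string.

We compute FIRST(S) using the standard algorithm.
FIRST(Q) = {2}
FIRST(S) = {0, 2}
Therefore, FIRST(S) = {0, 2}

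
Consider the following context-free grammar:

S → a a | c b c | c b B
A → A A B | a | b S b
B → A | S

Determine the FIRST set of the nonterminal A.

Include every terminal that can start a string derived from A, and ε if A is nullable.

We compute FIRST(A) using the standard algorithm.
FIRST(A) = {a, b}
FIRST(B) = {a, b, c}
FIRST(S) = {a, c}
Therefore, FIRST(A) = {a, b}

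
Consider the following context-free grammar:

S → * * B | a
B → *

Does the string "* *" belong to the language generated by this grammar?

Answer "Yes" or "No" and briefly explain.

No - no valid derivation exists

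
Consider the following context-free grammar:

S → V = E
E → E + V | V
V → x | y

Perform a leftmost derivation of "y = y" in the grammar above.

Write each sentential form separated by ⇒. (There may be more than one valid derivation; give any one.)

S ⇒ V = E ⇒ y = E ⇒ y = V ⇒ y = y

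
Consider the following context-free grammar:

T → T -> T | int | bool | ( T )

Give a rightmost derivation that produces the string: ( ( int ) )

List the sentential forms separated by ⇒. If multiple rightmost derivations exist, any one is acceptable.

T ⇒ ( T ) ⇒ ( ( T ) ) ⇒ ( ( int ) )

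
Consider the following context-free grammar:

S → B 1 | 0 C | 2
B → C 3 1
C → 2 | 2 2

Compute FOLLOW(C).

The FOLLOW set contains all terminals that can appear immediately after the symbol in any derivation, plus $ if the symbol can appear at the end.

We compute FOLLOW(C) using the standard algorithm.
FOLLOW(S) starts with {$}.
FIRST(B) = {2}
FIRST(C) = {2}
FIRST(S) = {0, 2}
FOLLOW(B) = {1}
FOLLOW(C) = {$, 3}
FOLLOW(S) = {$}
Therefore, FOLLOW(C) = {$, 3}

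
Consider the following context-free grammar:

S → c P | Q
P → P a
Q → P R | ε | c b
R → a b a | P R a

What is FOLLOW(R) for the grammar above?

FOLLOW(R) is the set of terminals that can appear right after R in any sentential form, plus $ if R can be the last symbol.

We compute FOLLOW(R) using the standard algorithm.
FOLLOW(S) starts with {$}.
FIRST(P) = {}
FIRST(Q) = {c, ε}
FIRST(R) = {a}
FIRST(S) = {c, ε}
FOLLOW(P) = {$, a}
FOLLOW(Q) = {$}
FOLLOW(R) = {$, a}
FOLLOW(S) = {$}
Therefore, FOLLOW(R) = {$, a}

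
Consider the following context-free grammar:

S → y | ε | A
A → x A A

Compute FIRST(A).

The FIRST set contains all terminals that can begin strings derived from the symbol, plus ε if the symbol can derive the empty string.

We compute FIRST(A) using the standard algorithm.
FIRST(A) = {x}
FIRST(S) = {x, y, ε}
Therefore, FIRST(A) = {x}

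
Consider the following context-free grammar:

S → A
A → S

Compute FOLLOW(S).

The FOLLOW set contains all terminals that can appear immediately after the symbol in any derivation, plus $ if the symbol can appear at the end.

We compute FOLLOW(S) using the standard algorithm.
FOLLOW(S) starts with {$}.
FIRST(A) = {}
FIRST(S) = {}
FOLLOW(A) = {$}
FOLLOW(S) = {$}
Therefore, FOLLOW(S) = {$}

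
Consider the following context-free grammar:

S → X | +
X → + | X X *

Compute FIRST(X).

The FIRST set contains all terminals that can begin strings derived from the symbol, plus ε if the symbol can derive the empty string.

We compute FIRST(X) using the standard algorithm.
FIRST(S) = {+}
FIRST(X) = {+}
Therefore, FIRST(X) = {+}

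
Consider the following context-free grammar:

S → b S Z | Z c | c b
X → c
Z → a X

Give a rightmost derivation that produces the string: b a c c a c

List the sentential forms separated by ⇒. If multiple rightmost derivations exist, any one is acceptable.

S ⇒ b S Z ⇒ b S a X ⇒ b S a c ⇒ b Z c a c ⇒ b a X c a c ⇒ b a c c a c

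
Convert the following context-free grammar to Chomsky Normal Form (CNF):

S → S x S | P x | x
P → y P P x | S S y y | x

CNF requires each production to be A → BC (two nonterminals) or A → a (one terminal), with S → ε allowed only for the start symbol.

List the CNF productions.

TX → x; S → x; TY → y; P → x; S → S X0; X0 → TX S; S → P TX; P → TY X1; X1 → P X2; X2 → P TX; P → S X3; X3 → S X4; X4 → TY TY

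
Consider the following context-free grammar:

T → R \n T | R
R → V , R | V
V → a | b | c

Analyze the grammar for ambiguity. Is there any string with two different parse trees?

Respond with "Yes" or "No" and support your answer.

No - the grammar is unambiguous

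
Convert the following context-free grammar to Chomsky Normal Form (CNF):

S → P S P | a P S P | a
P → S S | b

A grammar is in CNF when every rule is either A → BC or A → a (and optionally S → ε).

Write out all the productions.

TA → a; S → a; P → b; S → P X0; X0 → S P; S → TA X1; X1 → P X2; X2 → S P; P → S S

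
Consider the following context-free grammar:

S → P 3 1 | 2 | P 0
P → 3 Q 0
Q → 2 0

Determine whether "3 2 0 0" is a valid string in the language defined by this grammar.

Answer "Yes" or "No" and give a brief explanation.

No - no valid derivation exists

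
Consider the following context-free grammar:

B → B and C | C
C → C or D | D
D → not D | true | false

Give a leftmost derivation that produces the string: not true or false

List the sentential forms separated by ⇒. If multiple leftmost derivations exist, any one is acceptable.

B ⇒ C ⇒ C or D ⇒ D or D ⇒ not D or D ⇒ not true or D ⇒ not true or false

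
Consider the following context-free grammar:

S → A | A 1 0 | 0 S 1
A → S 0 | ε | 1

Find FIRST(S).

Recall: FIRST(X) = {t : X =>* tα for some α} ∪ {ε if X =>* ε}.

We compute FIRST(S) using the standard algorithm.
FIRST(A) = {0, 1, ε}
FIRST(S) = {0, 1, ε}
Therefore, FIRST(S) = {0, 1, ε}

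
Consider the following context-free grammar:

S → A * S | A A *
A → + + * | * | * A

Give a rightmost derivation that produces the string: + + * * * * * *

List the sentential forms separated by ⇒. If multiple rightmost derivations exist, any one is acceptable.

S ⇒ A * S ⇒ A * A A * ⇒ A * A * * ⇒ A * * A * * ⇒ A * * * * * ⇒ + + * * * * * *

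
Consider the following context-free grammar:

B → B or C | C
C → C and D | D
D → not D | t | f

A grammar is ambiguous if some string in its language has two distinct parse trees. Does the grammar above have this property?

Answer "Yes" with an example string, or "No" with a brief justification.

No - the grammar is unambiguous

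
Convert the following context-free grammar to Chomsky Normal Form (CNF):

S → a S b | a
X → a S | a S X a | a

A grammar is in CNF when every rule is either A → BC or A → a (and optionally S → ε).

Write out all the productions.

TA → a; TB → b; S → a; X → a; S → TA X0; X0 → S TB; X → TA S; X → TA X1; X1 → S X2; X2 → X TA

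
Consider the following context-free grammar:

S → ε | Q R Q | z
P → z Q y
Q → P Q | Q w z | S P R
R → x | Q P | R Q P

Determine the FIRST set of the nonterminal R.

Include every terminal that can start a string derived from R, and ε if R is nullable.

We compute FIRST(R) using the standard algorithm.
FIRST(P) = {z}
FIRST(Q) = {z}
FIRST(R) = {x, z}
FIRST(S) = {z, ε}
Therefore, FIRST(R) = {x, z}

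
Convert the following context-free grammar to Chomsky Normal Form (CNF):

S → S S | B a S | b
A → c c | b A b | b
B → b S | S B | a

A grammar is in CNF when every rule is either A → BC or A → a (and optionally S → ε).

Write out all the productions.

TA → a; S → b; TC → c; TB → b; A → b; B → a; S → S S; S → B X0; X0 → TA S; A → TC TC; A → TB X1; X1 → A TB; B → TB S; B → S B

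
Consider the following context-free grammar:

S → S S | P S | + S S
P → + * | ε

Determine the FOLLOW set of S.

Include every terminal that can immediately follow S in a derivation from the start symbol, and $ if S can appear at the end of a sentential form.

We compute FOLLOW(S) using the standard algorithm.
FOLLOW(S) starts with {$}.
FIRST(P) = {+, ε}
FIRST(S) = {+}
FOLLOW(P) = {+}
FOLLOW(S) = {$, +}
Therefore, FOLLOW(S) = {$, +}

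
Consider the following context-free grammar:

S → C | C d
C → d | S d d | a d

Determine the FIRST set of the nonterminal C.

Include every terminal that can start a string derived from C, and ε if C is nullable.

We compute FIRST(C) using the standard algorithm.
FIRST(C) = {a, d}
FIRST(S) = {a, d}
Therefore, FIRST(C) = {a, d}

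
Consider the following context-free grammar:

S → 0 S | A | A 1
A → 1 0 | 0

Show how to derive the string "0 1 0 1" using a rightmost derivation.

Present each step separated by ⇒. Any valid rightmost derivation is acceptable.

S ⇒ 0 S ⇒ 0 A 1 ⇒ 0 1 0 1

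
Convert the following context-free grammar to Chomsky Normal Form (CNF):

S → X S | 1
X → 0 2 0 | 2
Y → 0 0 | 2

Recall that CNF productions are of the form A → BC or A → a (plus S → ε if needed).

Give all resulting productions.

S → 1; T0 → 0; T2 → 2; X → 2; Y → 2; S → X S; X → T0 X0; X0 → T2 T0; Y → T0 T0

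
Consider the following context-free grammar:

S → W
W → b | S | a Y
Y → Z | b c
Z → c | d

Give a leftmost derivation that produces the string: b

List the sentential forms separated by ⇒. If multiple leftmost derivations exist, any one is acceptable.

S ⇒ W ⇒ S ⇒ W ⇒ b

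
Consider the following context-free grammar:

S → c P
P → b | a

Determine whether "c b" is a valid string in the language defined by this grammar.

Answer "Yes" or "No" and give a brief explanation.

Yes - a valid derivation exists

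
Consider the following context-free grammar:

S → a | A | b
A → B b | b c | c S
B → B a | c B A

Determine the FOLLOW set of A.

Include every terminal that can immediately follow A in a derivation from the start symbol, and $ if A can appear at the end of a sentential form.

We compute FOLLOW(A) using the standard algorithm.
FOLLOW(S) starts with {$}.
FIRST(A) = {b, c}
FIRST(B) = {c}
FIRST(S) = {a, b, c}
FOLLOW(A) = {$, a, b, c}
FOLLOW(B) = {a, b, c}
FOLLOW(S) = {$, a, b, c}
Therefore, FOLLOW(A) = {$, a, b, c}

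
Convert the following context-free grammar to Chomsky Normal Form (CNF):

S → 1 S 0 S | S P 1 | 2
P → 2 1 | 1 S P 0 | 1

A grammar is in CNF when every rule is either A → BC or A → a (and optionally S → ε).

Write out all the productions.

T1 → 1; T0 → 0; S → 2; T2 → 2; P → 1; S → T1 X0; X0 → S X1; X1 → T0 S; S → S X2; X2 → P T1; P → T2 T1; P → T1 X3; X3 → S X4; X4 → P T0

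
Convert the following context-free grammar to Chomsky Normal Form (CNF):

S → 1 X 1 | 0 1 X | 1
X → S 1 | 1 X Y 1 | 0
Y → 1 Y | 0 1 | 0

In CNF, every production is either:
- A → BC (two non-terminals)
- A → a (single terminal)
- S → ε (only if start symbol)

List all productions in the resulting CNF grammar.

T1 → 1; T0 → 0; S → 1; X → 0; Y → 0; S → T1 X0; X0 → X T1; S → T0 X1; X1 → T1 X; X → S T1; X → T1 X2; X2 → X X3; X3 → Y T1; Y → T1 Y; Y → T0 T1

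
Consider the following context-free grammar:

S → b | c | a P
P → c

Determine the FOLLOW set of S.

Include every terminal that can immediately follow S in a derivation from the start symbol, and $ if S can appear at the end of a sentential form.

We compute FOLLOW(S) using the standard algorithm.
FOLLOW(S) starts with {$}.
FIRST(P) = {c}
FIRST(S) = {a, b, c}
FOLLOW(P) = {$}
FOLLOW(S) = {$}
Therefore, FOLLOW(S) = {$}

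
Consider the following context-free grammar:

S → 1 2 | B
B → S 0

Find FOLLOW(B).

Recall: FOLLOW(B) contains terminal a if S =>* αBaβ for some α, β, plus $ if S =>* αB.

We compute FOLLOW(B) using the standard algorithm.
FOLLOW(S) starts with {$}.
FIRST(B) = {1}
FIRST(S) = {1}
FOLLOW(B) = {$, 0}
FOLLOW(S) = {$, 0}
Therefore, FOLLOW(B) = {$, 0}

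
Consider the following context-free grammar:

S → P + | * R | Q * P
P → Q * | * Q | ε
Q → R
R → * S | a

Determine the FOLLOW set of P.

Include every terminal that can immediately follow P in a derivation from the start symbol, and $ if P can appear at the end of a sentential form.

We compute FOLLOW(P) using the standard algorithm.
FOLLOW(S) starts with {$}.
FIRST(P) = {*, a, ε}
FIRST(Q) = {*, a}
FIRST(R) = {*, a}
FIRST(S) = {*, +, a}
FOLLOW(P) = {$, *, +}
FOLLOW(Q) = {$, *, +}
FOLLOW(R) = {$, *, +}
FOLLOW(S) = {$, *, +}
Therefore, FOLLOW(P) = {$, *, +}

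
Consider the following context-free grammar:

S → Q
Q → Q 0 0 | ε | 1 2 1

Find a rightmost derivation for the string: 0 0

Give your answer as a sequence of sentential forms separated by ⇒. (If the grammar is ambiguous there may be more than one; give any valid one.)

S ⇒ Q ⇒ Q 0 0 ⇒ 0 0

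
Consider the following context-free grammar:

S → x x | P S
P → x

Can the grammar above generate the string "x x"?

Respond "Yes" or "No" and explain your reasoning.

Yes - a valid derivation exists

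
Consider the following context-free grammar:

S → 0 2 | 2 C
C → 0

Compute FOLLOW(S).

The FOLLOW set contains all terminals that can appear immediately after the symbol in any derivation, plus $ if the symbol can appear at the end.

We compute FOLLOW(S) using the standard algorithm.
FOLLOW(S) starts with {$}.
FIRST(C) = {0}
FIRST(S) = {0, 2}
FOLLOW(C) = {$}
FOLLOW(S) = {$}
Therefore, FOLLOW(S) = {$}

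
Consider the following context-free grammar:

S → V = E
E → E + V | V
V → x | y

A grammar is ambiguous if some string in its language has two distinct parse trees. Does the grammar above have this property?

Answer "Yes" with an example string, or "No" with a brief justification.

No - the grammar is unambiguous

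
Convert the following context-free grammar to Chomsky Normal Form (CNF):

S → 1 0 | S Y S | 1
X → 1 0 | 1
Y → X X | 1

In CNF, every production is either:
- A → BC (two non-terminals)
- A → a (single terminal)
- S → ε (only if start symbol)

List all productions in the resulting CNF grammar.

T1 → 1; T0 → 0; S → 1; X → 1; Y → 1; S → T1 T0; S → S X0; X0 → Y S; X → T1 T0; Y → X X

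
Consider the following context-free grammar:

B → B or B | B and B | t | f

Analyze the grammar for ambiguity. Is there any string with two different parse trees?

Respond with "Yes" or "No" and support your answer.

Yes - the string 'f or f or t and t' has two distinct parse trees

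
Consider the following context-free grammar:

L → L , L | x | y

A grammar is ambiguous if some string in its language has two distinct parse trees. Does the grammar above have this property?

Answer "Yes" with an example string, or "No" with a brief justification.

Yes - the string 'x , x , x' has two distinct parse trees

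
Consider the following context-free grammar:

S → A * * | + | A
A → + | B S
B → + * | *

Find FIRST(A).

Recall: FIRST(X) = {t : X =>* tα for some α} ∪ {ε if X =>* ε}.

We compute FIRST(A) using the standard algorithm.
FIRST(A) = {*, +}
FIRST(B) = {*, +}
FIRST(S) = {*, +}
Therefore, FIRST(A) = {*, +}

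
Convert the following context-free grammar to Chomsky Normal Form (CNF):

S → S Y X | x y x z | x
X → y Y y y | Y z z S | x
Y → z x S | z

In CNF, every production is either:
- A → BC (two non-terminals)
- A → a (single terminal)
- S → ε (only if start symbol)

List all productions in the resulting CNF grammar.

TX → x; TY → y; TZ → z; S → x; X → x; Y → z; S → S X0; X0 → Y X; S → TX X1; X1 → TY X2; X2 → TX TZ; X → TY X3; X3 → Y X4; X4 → TY TY; X → Y X5; X5 → TZ X6; X6 → TZ S; Y → TZ X7; X7 → TX S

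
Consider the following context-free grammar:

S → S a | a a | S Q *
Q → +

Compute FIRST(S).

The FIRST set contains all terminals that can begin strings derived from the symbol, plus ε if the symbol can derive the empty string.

We compute FIRST(S) using the standard algorithm.
FIRST(Q) = {+}
FIRST(S) = {a}
Therefore, FIRST(S) = {a}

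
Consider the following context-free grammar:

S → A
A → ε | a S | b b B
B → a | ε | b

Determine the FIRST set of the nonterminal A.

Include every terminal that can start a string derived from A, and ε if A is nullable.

We compute FIRST(A) using the standard algorithm.
FIRST(A) = {a, b, ε}
FIRST(B) = {a, b, ε}
FIRST(S) = {a, b, ε}
Therefore, FIRST(A) = {a, b, ε}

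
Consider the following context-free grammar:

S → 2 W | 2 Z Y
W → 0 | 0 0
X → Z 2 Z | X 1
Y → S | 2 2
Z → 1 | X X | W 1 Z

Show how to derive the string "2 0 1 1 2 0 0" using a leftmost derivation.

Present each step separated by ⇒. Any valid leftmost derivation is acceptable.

S ⇒ 2 Z Y ⇒ 2 W 1 Z Y ⇒ 2 0 1 Z Y ⇒ 2 0 1 1 Y ⇒ 2 0 1 1 S ⇒ 2 0 1 1 2 W ⇒ 2 0 1 1 2 0 0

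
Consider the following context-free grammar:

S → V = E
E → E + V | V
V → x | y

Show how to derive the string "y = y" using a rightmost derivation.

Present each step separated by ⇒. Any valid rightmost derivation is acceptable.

S ⇒ V = E ⇒ V = V ⇒ V = y ⇒ y = y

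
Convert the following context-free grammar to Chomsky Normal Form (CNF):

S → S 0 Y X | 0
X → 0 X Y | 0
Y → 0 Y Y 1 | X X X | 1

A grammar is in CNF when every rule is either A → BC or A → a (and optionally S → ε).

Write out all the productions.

T0 → 0; S → 0; X → 0; T1 → 1; Y → 1; S → S X0; X0 → T0 X1; X1 → Y X; X → T0 X2; X2 → X Y; Y → T0 X3; X3 → Y X4; X4 → Y T1; Y → X X5; X5 → X X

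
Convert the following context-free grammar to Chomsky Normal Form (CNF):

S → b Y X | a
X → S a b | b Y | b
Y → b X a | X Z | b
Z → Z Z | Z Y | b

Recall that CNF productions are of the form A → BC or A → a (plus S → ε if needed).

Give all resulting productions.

TB → b; S → a; TA → a; X → b; Y → b; Z → b; S → TB X0; X0 → Y X; X → S X1; X1 → TA TB; X → TB Y; Y → TB X2; X2 → X TA; Y → X Z; Z → Z Z; Z → Z Y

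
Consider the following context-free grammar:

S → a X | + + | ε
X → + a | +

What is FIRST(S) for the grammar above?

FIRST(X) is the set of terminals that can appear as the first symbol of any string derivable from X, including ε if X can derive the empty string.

We compute FIRST(S) using the standard algorithm.
FIRST(S) = {+, a, ε}
FIRST(X) = {+}
Therefore, FIRST(S) = {+, a, ε}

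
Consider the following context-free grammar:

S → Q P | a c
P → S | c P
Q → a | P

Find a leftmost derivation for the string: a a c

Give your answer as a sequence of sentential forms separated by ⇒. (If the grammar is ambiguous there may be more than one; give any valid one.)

S ⇒ Q P ⇒ a P ⇒ a S ⇒ a a c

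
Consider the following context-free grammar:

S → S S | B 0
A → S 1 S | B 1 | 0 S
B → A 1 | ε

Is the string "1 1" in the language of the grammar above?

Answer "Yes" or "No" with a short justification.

No - no valid derivation exists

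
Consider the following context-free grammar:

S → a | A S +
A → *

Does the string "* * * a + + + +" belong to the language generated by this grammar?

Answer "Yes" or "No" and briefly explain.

No - no valid derivation exists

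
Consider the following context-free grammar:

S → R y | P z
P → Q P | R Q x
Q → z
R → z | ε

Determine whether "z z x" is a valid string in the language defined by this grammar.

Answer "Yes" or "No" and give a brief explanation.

No - no valid derivation exists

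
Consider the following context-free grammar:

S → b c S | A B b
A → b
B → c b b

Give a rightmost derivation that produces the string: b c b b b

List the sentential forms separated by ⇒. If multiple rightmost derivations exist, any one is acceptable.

S ⇒ A B b ⇒ A c b b b ⇒ b c b b b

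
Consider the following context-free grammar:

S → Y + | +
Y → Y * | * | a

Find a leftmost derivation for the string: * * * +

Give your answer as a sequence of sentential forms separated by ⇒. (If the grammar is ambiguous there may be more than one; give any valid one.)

S ⇒ Y + ⇒ Y * + ⇒ Y * * + ⇒ * * * +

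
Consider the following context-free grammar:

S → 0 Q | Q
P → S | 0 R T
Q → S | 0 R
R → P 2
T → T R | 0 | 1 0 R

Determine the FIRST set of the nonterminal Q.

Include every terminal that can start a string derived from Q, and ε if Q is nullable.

We compute FIRST(Q) using the standard algorithm.
FIRST(P) = {0}
FIRST(Q) = {0}
FIRST(R) = {0}
FIRST(S) = {0}
FIRST(T) = {0, 1}
Therefore, FIRST(Q) = {0}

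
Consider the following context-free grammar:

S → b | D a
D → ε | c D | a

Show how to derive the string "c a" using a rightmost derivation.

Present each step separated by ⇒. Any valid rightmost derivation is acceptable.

S ⇒ D a ⇒ c D a ⇒ c a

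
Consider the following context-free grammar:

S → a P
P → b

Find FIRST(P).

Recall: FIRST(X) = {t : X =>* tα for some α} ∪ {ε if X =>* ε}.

We compute FIRST(P) using the standard algorithm.
FIRST(P) = {b}
FIRST(S) = {a}
Therefore, FIRST(P) = {b}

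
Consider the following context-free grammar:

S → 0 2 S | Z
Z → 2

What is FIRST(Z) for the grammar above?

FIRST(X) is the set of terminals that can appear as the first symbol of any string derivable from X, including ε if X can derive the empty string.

We compute FIRST(Z) using the standard algorithm.
FIRST(S) = {0, 2}
FIRST(Z) = {2}
Therefore, FIRST(Z) = {2}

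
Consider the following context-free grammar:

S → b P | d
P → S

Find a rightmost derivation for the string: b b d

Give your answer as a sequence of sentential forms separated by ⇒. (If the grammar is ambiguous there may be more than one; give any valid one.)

S ⇒ b P ⇒ b S ⇒ b b P ⇒ b b S ⇒ b b d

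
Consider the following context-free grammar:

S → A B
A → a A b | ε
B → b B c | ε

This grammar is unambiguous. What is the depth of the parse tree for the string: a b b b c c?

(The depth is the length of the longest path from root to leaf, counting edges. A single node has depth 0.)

4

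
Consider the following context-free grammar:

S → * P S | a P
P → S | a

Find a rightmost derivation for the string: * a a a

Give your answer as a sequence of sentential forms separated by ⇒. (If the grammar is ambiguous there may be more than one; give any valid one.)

S ⇒ * P S ⇒ * P a P ⇒ * P a a ⇒ * a a a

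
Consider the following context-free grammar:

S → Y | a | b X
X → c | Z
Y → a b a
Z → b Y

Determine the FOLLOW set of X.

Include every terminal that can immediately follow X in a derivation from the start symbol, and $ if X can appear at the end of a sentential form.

We compute FOLLOW(X) using the standard algorithm.
FOLLOW(S) starts with {$}.
FIRST(S) = {a, b}
FIRST(X) = {b, c}
FIRST(Y) = {a}
FIRST(Z) = {b}
FOLLOW(S) = {$}
FOLLOW(X) = {$}
FOLLOW(Y) = {$}
FOLLOW(Z) = {$}
Therefore, FOLLOW(X) = {$}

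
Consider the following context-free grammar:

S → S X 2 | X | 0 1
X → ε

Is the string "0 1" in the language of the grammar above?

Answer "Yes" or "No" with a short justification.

Yes - a valid derivation exists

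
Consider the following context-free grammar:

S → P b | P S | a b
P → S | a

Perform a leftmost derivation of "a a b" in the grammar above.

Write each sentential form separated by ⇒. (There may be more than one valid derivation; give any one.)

S ⇒ P S ⇒ a S ⇒ a a b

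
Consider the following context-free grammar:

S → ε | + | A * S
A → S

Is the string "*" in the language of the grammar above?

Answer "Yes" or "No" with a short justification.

Yes - a valid derivation exists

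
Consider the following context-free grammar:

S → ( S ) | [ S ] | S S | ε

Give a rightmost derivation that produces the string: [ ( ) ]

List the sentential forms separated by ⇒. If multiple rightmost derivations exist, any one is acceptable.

S ⇒ [ S ] ⇒ [ ( S ) ] ⇒ [ ( ) ]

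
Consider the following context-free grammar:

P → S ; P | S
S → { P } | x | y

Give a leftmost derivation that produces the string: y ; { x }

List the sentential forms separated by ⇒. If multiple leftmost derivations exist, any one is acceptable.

P ⇒ S ; P ⇒ y ; P ⇒ y ; S ⇒ y ; { P } ⇒ y ; { S } ⇒ y ; { x }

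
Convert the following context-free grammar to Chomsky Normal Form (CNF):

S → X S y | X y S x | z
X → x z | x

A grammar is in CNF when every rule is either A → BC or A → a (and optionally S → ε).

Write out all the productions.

TY → y; TX → x; S → z; TZ → z; X → x; S → X X0; X0 → S TY; S → X X1; X1 → TY X2; X2 → S TX; X → TX TZ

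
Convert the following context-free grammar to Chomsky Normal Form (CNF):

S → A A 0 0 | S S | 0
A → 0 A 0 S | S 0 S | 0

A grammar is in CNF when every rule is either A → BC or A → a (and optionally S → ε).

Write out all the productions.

T0 → 0; S → 0; A → 0; S → A X0; X0 → A X1; X1 → T0 T0; S → S S; A → T0 X2; X2 → A X3; X3 → T0 S; A → S X4; X4 → T0 S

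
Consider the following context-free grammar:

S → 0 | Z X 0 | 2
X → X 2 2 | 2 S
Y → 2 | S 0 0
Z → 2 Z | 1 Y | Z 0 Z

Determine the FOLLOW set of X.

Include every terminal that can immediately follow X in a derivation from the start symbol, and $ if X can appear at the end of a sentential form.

We compute FOLLOW(X) using the standard algorithm.
FOLLOW(S) starts with {$}.
FIRST(S) = {0, 1, 2}
FIRST(X) = {2}
FIRST(Y) = {0, 1, 2}
FIRST(Z) = {1, 2}
FOLLOW(S) = {$, 0, 2}
FOLLOW(X) = {0, 2}
FOLLOW(Y) = {0, 2}
FOLLOW(Z) = {0, 2}
Therefore, FOLLOW(X) = {0, 2}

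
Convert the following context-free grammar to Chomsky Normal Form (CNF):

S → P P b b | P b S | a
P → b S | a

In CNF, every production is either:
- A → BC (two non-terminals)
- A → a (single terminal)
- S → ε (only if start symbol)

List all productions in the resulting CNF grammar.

TB → b; S → a; P → a; S → P X0; X0 → P X1; X1 → TB TB; S → P X2; X2 → TB S; P → TB S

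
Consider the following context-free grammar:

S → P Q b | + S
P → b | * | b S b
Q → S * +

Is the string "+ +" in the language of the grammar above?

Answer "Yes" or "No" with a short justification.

No - no valid derivation exists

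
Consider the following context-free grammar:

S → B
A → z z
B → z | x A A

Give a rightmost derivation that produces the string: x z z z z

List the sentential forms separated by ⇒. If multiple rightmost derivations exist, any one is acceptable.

S ⇒ B ⇒ x A A ⇒ x A z z ⇒ x z z z z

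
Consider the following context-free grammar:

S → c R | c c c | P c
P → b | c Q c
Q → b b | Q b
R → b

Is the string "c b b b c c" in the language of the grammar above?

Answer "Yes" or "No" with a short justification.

Yes - a valid derivation exists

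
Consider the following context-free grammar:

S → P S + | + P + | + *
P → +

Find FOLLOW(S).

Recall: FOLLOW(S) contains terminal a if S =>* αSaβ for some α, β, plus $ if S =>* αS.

We compute FOLLOW(S) using the standard algorithm.
FOLLOW(S) starts with {$}.
FIRST(P) = {+}
FIRST(S) = {+}
FOLLOW(P) = {+}
FOLLOW(S) = {$, +}
Therefore, FOLLOW(S) = {$, +}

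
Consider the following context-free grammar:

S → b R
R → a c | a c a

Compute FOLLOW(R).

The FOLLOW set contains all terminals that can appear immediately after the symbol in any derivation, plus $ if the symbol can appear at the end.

We compute FOLLOW(R) using the standard algorithm.
FOLLOW(S) starts with {$}.
FIRST(R) = {a}
FIRST(S) = {b}
FOLLOW(R) = {$}
FOLLOW(S) = {$}
Therefore, FOLLOW(R) = {$}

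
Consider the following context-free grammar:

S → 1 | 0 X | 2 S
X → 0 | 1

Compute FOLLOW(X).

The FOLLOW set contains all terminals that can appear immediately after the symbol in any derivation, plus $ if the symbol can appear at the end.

We compute FOLLOW(X) using the standard algorithm.
FOLLOW(S) starts with {$}.
FIRST(S) = {0, 1, 2}
FIRST(X) = {0, 1}
FOLLOW(S) = {$}
FOLLOW(X) = {$}
Therefore, FOLLOW(X) = {$}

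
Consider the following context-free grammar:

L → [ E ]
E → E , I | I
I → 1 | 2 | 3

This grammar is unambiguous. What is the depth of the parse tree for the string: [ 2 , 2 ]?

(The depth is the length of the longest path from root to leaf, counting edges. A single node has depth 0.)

4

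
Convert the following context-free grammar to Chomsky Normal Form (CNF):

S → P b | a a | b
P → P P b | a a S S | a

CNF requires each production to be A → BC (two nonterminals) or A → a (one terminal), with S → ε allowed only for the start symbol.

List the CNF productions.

TB → b; TA → a; S → b; P → a; S → P TB; S → TA TA; P → P X0; X0 → P TB; P → TA X1; X1 → TA X2; X2 → S S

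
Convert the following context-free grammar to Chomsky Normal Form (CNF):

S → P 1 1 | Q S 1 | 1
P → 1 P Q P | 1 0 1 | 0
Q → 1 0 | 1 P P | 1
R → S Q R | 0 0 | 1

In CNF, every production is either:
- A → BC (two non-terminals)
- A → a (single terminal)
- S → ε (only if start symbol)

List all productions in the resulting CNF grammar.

T1 → 1; S → 1; T0 → 0; P → 0; Q → 1; R → 1; S → P X0; X0 → T1 T1; S → Q X1; X1 → S T1; P → T1 X2; X2 → P X3; X3 → Q P; P → T1 X4; X4 → T0 T1; Q → T1 T0; Q → T1 X5; X5 → P P; R → S X6; X6 → Q R; R → T0 T0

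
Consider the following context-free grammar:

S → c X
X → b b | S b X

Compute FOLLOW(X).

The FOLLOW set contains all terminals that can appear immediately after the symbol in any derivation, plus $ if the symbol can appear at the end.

We compute FOLLOW(X) using the standard algorithm.
FOLLOW(S) starts with {$}.
FIRST(S) = {c}
FIRST(X) = {b, c}
FOLLOW(S) = {$, b}
FOLLOW(X) = {$, b}
Therefore, FOLLOW(X) = {$, b}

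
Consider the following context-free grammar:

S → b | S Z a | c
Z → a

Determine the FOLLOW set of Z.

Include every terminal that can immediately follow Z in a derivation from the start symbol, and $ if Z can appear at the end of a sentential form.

We compute FOLLOW(Z) using the standard algorithm.
FOLLOW(S) starts with {$}.
FIRST(S) = {b, c}
FIRST(Z) = {a}
FOLLOW(S) = {$, a}
FOLLOW(Z) = {a}
Therefore, FOLLOW(Z) = {a}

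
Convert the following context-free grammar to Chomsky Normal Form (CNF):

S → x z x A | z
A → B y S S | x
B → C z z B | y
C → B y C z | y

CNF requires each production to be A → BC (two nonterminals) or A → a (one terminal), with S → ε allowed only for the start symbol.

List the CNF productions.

TX → x; TZ → z; S → z; TY → y; A → x; B → y; C → y; S → TX X0; X0 → TZ X1; X1 → TX A; A → B X2; X2 → TY X3; X3 → S S; B → C X4; X4 → TZ X5; X5 → TZ B; C → B X6; X6 → TY X7; X7 → C TZ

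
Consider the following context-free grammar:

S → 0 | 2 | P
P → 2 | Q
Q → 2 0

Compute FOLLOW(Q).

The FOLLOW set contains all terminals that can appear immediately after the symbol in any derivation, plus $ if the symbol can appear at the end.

We compute FOLLOW(Q) using the standard algorithm.
FOLLOW(S) starts with {$}.
FIRST(P) = {2}
FIRST(Q) = {2}
FIRST(S) = {0, 2}
FOLLOW(P) = {$}
FOLLOW(Q) = {$}
FOLLOW(S) = {$}
Therefore, FOLLOW(Q) = {$}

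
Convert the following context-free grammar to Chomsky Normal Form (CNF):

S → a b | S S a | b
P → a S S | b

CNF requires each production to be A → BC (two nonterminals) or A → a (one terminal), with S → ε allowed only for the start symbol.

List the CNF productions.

TA → a; TB → b; S → b; P → b; S → TA TB; S → S X0; X0 → S TA; P → TA X1; X1 → S S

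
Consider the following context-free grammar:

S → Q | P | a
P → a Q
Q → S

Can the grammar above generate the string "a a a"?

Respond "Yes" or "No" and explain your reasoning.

Yes - a valid derivation exists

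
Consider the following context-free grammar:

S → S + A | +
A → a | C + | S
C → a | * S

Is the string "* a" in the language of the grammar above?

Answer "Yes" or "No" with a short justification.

No - no valid derivation exists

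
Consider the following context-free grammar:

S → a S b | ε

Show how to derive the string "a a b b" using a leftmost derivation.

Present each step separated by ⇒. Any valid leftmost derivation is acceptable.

S ⇒ a S b ⇒ a a S b b ⇒ a a b b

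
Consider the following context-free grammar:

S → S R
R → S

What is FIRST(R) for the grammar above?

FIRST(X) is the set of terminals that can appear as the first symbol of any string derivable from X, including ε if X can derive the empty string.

We compute FIRST(R) using the standard algorithm.
FIRST(R) = {}
FIRST(S) = {}
Therefore, FIRST(R) = {}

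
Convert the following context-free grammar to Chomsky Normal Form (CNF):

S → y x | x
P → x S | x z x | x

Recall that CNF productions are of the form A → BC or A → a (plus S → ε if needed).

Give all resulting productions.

TY → y; TX → x; S → x; TZ → z; P → x; S → TY TX; P → TX S; P → TX X0; X0 → TZ TX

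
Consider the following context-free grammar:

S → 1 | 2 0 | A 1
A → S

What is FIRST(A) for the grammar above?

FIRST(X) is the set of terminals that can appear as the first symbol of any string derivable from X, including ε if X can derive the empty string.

We compute FIRST(A) using the standard algorithm.
FIRST(A) = {1, 2}
FIRST(S) = {1, 2}
Therefore, FIRST(A) = {1, 2}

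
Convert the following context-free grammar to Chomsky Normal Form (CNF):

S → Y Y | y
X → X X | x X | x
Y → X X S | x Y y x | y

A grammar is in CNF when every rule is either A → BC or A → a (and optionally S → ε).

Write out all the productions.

S → y; TX → x; X → x; TY → y; Y → y; S → Y Y; X → X X; X → TX X; Y → X X0; X0 → X S; Y → TX X1; X1 → Y X2; X2 → TY TX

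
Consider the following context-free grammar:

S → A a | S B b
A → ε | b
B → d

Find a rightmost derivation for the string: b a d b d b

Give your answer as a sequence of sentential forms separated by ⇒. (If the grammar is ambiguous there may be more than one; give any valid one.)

S ⇒ S B b ⇒ S d b ⇒ S B b d b ⇒ S d b d b ⇒ A a d b d b ⇒ b a d b d b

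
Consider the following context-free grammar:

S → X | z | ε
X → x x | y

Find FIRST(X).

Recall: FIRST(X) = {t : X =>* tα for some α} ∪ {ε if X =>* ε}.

We compute FIRST(X) using the standard algorithm.
FIRST(S) = {x, y, z, ε}
FIRST(X) = {x, y}
Therefore, FIRST(X) = {x, y}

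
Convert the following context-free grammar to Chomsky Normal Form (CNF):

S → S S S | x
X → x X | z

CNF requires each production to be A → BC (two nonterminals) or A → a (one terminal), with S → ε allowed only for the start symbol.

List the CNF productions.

S → x; TX → x; X → z; S → S X0; X0 → S S; X → TX X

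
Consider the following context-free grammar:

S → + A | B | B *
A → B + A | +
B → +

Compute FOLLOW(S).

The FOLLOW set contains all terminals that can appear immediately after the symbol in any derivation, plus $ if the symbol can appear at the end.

We compute FOLLOW(S) using the standard algorithm.
FOLLOW(S) starts with {$}.
FIRST(A) = {+}
FIRST(B) = {+}
FIRST(S) = {+}
FOLLOW(A) = {$}
FOLLOW(B) = {$, *, +}
FOLLOW(S) = {$}
Therefore, FOLLOW(S) = {$}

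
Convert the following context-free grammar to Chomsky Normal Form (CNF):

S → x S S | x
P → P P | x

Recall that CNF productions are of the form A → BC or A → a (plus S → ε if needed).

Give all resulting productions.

TX → x; S → x; P → x; S → TX X0; X0 → S S; P → P P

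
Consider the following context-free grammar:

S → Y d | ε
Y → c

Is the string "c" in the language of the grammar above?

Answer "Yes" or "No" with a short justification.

No - no valid derivation exists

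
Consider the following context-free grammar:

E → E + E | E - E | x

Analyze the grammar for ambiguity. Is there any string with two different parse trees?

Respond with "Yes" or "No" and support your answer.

Yes - the string 'x - x + x + x' has two distinct parse trees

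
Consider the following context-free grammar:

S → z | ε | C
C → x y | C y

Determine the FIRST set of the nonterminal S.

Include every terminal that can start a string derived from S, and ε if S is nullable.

We compute FIRST(S) using the standard algorithm.
FIRST(C) = {x}
FIRST(S) = {x, z, ε}
Therefore, FIRST(S) = {x, z, ε}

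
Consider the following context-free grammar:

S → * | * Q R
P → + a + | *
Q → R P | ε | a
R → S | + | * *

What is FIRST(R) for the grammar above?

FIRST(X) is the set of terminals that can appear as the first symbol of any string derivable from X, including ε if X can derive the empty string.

We compute FIRST(R) using the standard algorithm.
FIRST(P) = {*, +}
FIRST(Q) = {*, +, a, ε}
FIRST(R) = {*, +}
FIRST(S) = {*}
Therefore, FIRST(R) = {*, +}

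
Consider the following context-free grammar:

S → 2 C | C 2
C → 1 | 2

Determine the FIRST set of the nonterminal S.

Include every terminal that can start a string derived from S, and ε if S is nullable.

We compute FIRST(S) using the standard algorithm.
FIRST(C) = {1, 2}
FIRST(S) = {1, 2}
Therefore, FIRST(S) = {1, 2}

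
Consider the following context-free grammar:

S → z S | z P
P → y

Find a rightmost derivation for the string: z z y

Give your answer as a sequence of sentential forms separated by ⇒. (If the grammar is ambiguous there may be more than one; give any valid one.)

S ⇒ z S ⇒ z z P ⇒ z z y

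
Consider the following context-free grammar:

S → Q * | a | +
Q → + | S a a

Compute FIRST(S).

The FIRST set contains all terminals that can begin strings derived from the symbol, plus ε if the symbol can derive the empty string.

We compute FIRST(S) using the standard algorithm.
FIRST(Q) = {+, a}
FIRST(S) = {+, a}
Therefore, FIRST(S) = {+, a}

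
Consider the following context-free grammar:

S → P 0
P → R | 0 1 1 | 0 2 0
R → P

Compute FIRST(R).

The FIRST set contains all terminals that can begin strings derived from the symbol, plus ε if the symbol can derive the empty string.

We compute FIRST(R) using the standard algorithm.
FIRST(P) = {0}
FIRST(R) = {0}
FIRST(S) = {0}
Therefore, FIRST(R) = {0}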